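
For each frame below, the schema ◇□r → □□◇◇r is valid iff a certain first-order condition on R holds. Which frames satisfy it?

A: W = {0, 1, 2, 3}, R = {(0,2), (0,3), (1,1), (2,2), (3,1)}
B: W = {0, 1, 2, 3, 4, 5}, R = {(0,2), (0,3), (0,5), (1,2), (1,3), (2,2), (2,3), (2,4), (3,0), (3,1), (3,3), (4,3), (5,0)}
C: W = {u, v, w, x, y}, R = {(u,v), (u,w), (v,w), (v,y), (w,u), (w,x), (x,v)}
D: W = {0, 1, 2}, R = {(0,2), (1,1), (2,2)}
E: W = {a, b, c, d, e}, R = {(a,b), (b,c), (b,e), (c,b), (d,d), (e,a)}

B, D

This is the axiom for a generalized confluence (Geach) condition; its first-order frame correspondent is ∀x ∀y ∀z ((xRy ∧ xR²z) → ∃w (yRw ∧ zR²w)).
A: fails — 0R2, 0R²1 but no w with 2Rw and 1R²w.
B: condition met.
C: fails — uRv, uR²y but no t with vRt and yR²t.
D: condition met.
E: fails — aRb, aR²e but no w with bRw and eR²w.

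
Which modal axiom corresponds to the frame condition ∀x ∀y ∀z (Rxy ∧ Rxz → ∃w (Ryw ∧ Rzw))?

The condition is convergence. The .2 schema ◇□p → □◇p defines it.
Suppose ◇□p→□◇p is valid. Take Rxy, Rxz and set V(p)={w : Ryw}. Then □p at y so ◇□p at x, so □◇p at x, so ◇p at z, giving w with Rzw and Ryw.

◇□p → □◇p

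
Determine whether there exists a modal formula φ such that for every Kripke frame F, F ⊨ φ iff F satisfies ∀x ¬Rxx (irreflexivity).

Modal frame validity is preserved under surjective bounded morphisms.
The 3-cycle (worlds w0,w1,w2 with w0→w1→w2→w0) is irreflexive, and the map sending every world to a single reflexive point • is a surjective bounded morphism (forth: every edge maps to (•,•); back: every world has a successor). So any modal formula valid on the 3-cycle is also valid on the reflexive point, which is not irreflexive.
So no modal formula (or set of formulas) defines exactly the irreflexive frames.

Not modally definable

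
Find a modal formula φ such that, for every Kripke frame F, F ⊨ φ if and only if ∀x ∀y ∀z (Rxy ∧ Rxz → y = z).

The condition is partial functionality. The CD schema ◇ψ → □ψ defines it.
Suppose ◇ψ→□ψ is valid. Take Rxy, Rxz and set V(ψ)={y}. Then ◇ψ at x, so □ψ at x, so ψ at z, i.e. z=y.

◇ψ → □ψ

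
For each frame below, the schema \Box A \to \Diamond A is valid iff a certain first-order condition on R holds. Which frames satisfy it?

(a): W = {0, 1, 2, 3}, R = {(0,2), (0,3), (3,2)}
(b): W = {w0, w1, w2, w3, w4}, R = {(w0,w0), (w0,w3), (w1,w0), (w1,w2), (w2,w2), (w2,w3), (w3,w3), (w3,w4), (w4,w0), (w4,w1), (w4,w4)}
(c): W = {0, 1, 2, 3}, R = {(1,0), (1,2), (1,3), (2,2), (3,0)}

Frame correspondent (Sahlqvist): \forall x \exists y Rxy — i.e. seriality.
(a): fails — world 1 has no successor.
(b): holds.
(c): fails — world 0 has no successor.

(b)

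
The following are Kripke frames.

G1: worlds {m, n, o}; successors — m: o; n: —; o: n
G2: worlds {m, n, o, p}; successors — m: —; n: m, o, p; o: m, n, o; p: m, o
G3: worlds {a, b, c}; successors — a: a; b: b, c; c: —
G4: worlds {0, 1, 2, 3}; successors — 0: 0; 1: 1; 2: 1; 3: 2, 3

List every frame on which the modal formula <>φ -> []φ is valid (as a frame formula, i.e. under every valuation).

This is the axiom for partial functionality; its first-order frame correspondent is forall x forall y forall z (Rxy & Rxz -> y = z).
G1: ✓.
G2: fails — n sees both m and o.
G3: fails — b sees both b and c.
G4: fails — 3 sees both 2 and 3.

G1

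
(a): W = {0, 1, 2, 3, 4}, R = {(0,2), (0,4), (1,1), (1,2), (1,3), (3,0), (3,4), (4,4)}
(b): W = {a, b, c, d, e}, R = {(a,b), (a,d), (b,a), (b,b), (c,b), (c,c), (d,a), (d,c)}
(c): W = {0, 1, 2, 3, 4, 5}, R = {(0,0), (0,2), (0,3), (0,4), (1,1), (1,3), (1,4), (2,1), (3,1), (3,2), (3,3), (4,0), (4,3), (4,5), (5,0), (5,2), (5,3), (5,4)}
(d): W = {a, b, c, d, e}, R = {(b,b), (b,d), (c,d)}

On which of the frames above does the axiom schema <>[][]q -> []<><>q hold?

(b), (c)

The schema corresponds to a generalized confluence (Geach) condition: forall x forall y forall z ((xRy & xRz) -> exists w (y R^2 w & z R^2 w)).
(a): fails — 0R2, 0R2 but no w with 2R²w and 2R²w.
(b): holds.
(c): holds.
(d): fails — bRb, bRd but no w with bR²w and dR²w.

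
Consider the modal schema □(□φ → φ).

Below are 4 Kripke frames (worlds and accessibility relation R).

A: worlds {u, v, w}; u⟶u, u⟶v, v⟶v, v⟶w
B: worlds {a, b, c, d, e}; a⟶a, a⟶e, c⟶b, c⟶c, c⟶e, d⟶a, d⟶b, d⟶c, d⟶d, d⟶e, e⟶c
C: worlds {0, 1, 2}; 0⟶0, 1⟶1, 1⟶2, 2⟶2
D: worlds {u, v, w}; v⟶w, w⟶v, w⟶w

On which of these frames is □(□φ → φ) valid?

Frame correspondent (Sahlqvist): ∀x ∀y (Rxy → Ryy) — i.e. shift-reflexivity.
A: fails — Rvw but not Rww.
B: fails — Rae but not Ree.
C: satisfies the condition.
D: fails — Rwv but not Rvv.
Valid on: C.

C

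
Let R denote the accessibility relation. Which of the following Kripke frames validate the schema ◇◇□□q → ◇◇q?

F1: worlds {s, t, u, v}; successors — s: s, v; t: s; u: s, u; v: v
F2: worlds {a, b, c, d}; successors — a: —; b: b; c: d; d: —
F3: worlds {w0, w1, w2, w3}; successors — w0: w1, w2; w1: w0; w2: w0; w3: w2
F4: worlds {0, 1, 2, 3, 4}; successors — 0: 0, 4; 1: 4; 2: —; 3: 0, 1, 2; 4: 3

This is the axiom for a generalized confluence (Geach) condition; its first-order frame correspondent is ∀x ∀y (xR²y → ∃w (yR²w ∧ xR²w)).
F1: holds.
F2: holds.
F3: holds.
F4: fails — 1R²3 but no w with 3R²w and 1R²w.
Valid on: F1, F2, F3.

F1, F2, F3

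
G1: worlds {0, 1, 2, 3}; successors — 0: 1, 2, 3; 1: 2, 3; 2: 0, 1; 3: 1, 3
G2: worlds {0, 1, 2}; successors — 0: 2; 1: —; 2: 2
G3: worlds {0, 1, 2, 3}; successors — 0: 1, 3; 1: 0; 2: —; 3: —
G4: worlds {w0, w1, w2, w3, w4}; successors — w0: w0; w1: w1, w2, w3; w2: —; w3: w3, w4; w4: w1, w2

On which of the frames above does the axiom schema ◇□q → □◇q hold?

G2

This is the axiom for convergence; its first-order frame correspondent is ∀x ∀y ∀z (Rxy ∧ Rxz → ∃w (Ryw ∧ Rzw)).
G1: fails — R02 and R01 but 2 and 1 have no common successor.
G2: condition met.
G3: fails — R01 and R03 but 1 and 3 have no common successor.
G4: fails — Rw1w2 and Rw1w2 but w2 and w2 have no common successor.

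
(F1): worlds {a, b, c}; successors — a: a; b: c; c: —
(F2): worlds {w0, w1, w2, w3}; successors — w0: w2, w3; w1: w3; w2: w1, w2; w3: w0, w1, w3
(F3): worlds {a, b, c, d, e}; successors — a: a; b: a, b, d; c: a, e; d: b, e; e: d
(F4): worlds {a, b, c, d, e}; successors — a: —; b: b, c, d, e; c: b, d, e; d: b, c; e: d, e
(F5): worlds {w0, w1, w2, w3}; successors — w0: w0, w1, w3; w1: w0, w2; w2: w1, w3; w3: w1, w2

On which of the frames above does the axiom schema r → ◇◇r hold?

(F2), (F5)

This is the axiom for a generalized confluence (Geach) condition; its first-order frame correspondent is ∀x ∃w (x = w ∧ xR²w).
(F1): fails — at b but no w with b=w and bR²w.
(F2): ✓.
(F3): fails — at c but no w with c=w and cR²w.
(F4): fails — at a but no w with a=w and aR²w.
(F5): ✓.
Valid on: (F2), (F5).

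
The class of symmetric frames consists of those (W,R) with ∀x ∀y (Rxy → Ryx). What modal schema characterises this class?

p → □◇p

This is symmetry; the standard corresponding axiom is B: p → □◇p.
Suppose p→□◇p is valid. Take Rxy and set V(p)={x}. Then p at x, so □◇p at x, so ◇p at y, so some z with Ryz has p; z=x, i.e. Ryx.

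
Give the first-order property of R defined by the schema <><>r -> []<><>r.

This is a Sahlqvist (Geach-type) schema ◇^2□^0r → □^1◇^2r.
Minimal-valuation argument: fix x; take any y with xR^2y and any z with xR^1z. Set V(r) to the set of worlds R-reachable from y in exactly 0 steps. Then □^0r holds at y, so the antecedent holds at x; validity forces ◇^2r at z, giving a w with zR^2w and yR^0w.
First-order correspondent: forall x forall y forall z ((x R^2 y & xRz) -> exists w (y = w & z R^2 w)).

forall x forall y forall z ((x R^2 y & xRz) -> exists w (y = w & z R^2 w))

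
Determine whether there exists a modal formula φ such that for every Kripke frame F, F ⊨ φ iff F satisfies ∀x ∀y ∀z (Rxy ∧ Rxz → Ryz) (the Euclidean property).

Yes: it is the Euclidean property, defined by the 5 schema ◇q → □◇q.
Suppose ◇q→□◇q is valid. Take Rxy, Rxz and set V(q)={y}. Then ◇q at x, so □◇q at x, so ◇q at z, so some w with Rzw has q; w=y, i.e. Rzy. By symmetry of the argument, Ryz.

Definable; ◇q → □◇q defines it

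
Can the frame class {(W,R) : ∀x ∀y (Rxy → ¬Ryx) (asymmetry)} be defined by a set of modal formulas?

If a class were modally definable it would be closed under surjective bounded morphisms (Goldblatt–Thomason).
The 5-cycle (worlds a,b,c,d,e with a→b→c→d→e→a) is asymmetric. Mapping every world to a single reflexive point • is a surjective bounded morphism, and the reflexive point is not asymmetric (R•• but asymmetry requires ¬R••).
So no modal formula (or set of formulas) defines exactly the asymmetric frames.

Not modally definable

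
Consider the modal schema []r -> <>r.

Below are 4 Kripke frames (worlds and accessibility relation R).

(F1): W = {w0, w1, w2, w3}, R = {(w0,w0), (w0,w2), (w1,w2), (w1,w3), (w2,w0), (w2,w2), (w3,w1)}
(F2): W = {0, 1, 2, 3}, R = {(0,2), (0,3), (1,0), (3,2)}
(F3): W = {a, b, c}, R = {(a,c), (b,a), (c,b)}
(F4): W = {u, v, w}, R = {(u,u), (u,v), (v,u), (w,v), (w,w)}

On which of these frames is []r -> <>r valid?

(F1), (F3), (F4)

Frame correspondent (Sahlqvist): forall x exists y Rxy — i.e. seriality.
(F1): ✓.
(F2): fails — world 2 has no successor.
(F3): ✓.
(F4): ✓.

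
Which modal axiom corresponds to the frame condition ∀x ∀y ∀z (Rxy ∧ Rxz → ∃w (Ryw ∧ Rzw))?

◇□q → □◇q

The condition is convergence. The .2 schema ◇□q → □◇q defines it.
Suppose ◇□q→□◇q is valid. Take Rxy, Rxz and set V(q)={w : Ryw}. Then □q at y so ◇□q at x, so □◇q at x, so ◇q at z, giving w with Rzw and Ryw.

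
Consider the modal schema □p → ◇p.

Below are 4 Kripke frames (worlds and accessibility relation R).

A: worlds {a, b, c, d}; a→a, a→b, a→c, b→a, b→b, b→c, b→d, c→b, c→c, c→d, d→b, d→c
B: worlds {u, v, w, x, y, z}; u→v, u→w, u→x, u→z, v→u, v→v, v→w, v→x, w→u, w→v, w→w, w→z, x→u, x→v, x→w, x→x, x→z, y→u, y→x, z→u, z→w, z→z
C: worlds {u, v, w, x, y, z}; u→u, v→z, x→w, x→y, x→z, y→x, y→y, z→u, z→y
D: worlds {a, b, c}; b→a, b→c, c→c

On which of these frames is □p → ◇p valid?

The schema corresponds to seriality: ∀x ∃y Rxy.
A: holds.
B: holds.
C: fails — world w has no successor.
D: fails — world a has no successor.
Valid on: A, B.

A, B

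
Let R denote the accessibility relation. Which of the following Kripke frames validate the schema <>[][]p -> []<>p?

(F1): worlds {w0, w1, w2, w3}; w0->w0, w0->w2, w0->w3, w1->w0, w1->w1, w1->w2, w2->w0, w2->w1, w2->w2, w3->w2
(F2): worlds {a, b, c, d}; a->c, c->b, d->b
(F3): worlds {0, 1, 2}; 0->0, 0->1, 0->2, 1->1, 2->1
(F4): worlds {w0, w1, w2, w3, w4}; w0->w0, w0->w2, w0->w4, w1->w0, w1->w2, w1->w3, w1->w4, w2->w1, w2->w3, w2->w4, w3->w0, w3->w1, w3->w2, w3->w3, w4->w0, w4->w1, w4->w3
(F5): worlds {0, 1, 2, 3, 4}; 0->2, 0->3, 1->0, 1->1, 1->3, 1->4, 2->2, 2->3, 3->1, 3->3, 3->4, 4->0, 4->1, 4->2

(F1), (F3), (F4), (F5)

Frame correspondent (Sahlqvist): forall x forall y forall z ((xRy & xRz) -> exists w (y R^2 w & zRw)) — i.e. a generalized confluence (Geach) condition.
(F1): holds.
(F2): fails — aRc, aRc but no w with cR²w and cRw.
(F3): holds.
(F4): holds.
(F5): holds.
Valid on: (F1), (F3), (F4), (F5).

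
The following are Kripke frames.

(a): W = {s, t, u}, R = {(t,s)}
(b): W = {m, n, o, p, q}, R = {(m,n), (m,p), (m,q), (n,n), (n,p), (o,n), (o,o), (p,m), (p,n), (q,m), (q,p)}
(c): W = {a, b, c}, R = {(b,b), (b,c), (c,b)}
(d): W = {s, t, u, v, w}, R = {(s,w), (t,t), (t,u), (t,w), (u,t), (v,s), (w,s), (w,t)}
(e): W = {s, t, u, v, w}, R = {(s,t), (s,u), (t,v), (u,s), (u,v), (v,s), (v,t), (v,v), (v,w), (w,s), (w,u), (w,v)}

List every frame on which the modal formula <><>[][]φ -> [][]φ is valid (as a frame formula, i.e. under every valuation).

(a), (c)

This is the axiom for a generalized confluence (Geach) condition; its first-order frame correspondent is forall x forall y forall z ((x R^2 y & x R^2 z) -> exists w (y R^2 w & z = w)).
(a): satisfies the condition.
(b): fails — mR²p, mR²m but no w with pR²w and m=w.
(c): satisfies the condition.
(d): fails — tR²s, tR²u but no w* with sR²w* and u=w*.
(e): fails — tR²s, tR²t but no w* with sR²w* and t=w*.
Valid on: (a), (c).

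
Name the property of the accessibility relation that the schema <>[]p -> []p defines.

the Euclidean property: forall x forall y forall z (Rxy & Rxz -> Ryz)

This is a form of the 5 axiom.
Its frame correspondent is the Euclidean property — forall x forall y forall z (Rxy & Rxz -> Ryz).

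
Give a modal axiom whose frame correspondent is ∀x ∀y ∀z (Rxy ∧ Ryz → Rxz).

□r → □□r

A defining formula is □r → □□r (the 4 axiom).
Suppose □r→□□r is valid. Take Rxy, Ryz and set V(r)={w : Rxw}. Then □r at x, so □□r at x, so □r at y, so r at z, i.e. Rxz.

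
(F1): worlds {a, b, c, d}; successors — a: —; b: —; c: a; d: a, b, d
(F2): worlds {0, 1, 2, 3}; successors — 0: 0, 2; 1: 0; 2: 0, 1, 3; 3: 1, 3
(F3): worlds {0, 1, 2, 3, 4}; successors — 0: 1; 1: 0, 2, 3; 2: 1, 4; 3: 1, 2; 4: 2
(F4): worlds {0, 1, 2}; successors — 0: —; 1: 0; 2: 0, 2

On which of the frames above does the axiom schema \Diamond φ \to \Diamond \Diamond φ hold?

(F2)

This is the axiom for a generalized confluence (Geach) condition; its first-order frame correspondent is \forall x \forall y (xRy \to \exists w (y = w \wedge x R^2 w)).
(F1): fails — cRa but no w with a=w and cR²w.
(F2): satisfies the condition.
(F3): fails — 0R1 but no w with 1=w and 0R²w.
(F4): fails — 1R0 but no w with 0=w and 1R²w.
Valid on: (F2).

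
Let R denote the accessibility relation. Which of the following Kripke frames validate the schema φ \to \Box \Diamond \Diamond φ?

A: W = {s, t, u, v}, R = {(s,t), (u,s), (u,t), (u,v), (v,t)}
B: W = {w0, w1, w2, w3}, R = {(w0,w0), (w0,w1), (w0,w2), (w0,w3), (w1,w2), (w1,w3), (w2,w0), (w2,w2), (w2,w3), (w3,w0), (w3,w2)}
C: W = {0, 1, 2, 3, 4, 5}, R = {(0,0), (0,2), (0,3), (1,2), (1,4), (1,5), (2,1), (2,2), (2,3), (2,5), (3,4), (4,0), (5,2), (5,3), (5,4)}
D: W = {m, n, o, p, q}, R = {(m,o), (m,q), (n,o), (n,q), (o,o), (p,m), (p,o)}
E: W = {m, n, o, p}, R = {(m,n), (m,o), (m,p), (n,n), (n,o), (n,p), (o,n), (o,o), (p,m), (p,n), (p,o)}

This is the axiom for a generalized confluence (Geach) condition; its first-order frame correspondent is \forall x \forall z (xRz \to \exists w (x = w \wedge z R^2 w)).
A: fails — sRt but no w with s=w and tR²w.
B: satisfies the condition.
C: fails — 0R2 but no w with 0=w and 2R²w.
D: fails — mRo but no w with m=w and oR²w.
E: fails — mRo but no w with m=w and oR²w.
Valid on: B.

B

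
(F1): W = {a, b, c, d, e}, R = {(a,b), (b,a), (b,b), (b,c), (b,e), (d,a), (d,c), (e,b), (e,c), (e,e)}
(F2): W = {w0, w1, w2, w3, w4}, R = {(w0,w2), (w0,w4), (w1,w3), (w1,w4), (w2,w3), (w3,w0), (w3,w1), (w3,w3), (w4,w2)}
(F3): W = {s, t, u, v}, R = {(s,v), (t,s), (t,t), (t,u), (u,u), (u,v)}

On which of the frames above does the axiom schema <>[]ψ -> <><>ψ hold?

(F2)

Frame correspondent (Sahlqvist): forall x forall y (xRy -> exists w (yRw & x R^2 w)) — i.e. a generalized confluence (Geach) condition.
(F1): fails — bRc but no w with cRw and bR²w.
(F2): ✓.
(F3): fails — sRv but no w with vRw and sR²w.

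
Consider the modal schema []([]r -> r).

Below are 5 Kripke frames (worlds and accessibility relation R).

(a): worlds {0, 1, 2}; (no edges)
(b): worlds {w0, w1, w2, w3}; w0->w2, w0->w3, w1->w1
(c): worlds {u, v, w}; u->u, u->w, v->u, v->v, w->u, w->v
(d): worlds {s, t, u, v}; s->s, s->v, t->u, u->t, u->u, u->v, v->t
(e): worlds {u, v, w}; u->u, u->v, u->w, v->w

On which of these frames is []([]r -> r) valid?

The schema corresponds to shift-reflexivity: forall x forall y (Rxy -> Ryy).
(a): condition met.
(b): fails — Rw0w2 but not Rw2w2.
(c): fails — Ruw but not Rww.
(d): fails — Ruv but not Rvv.
(e): fails — Ruv but not Rvv.
Valid on: (a).

(a)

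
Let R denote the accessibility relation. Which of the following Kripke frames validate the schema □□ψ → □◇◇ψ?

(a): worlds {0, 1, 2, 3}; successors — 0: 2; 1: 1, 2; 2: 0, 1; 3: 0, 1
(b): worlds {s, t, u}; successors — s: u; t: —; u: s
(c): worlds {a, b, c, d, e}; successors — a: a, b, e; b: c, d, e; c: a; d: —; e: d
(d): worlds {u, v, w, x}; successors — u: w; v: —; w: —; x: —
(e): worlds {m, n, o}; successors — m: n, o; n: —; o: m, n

(a)

Frame correspondent (Sahlqvist): ∀x ∀z (xRz → ∃w (xR²w ∧ zR²w)) — i.e. a generalized confluence (Geach) condition.
(a): holds.
(b): fails — sRu but no w with sR²w and uR²w.
(c): fails — aRe but no w with aR²w and eR²w.
(d): fails — uRw but no t with uR²t and wR²t.
(e): fails — mRn but no w with mR²w and nR²w.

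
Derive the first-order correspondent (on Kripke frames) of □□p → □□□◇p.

∀x ∀z (xR³z → ∃w (xR²w ∧ zRw))

This is a Sahlqvist (Geach-type) schema ◇^0□^2p → □^3◇^1p.
Minimal-valuation argument: fix x; take any y with xR^0y and any z with xR^3z. Set V(p) to the set of worlds R-reachable from y in exactly 2 steps. Then □^2p holds at y, so the antecedent holds at x; validity forces ◇^1p at z, giving a w with zR^1w and yR^2w.
First-order correspondent: ∀x ∀z (xR³z → ∃w (xR²w ∧ zRw)).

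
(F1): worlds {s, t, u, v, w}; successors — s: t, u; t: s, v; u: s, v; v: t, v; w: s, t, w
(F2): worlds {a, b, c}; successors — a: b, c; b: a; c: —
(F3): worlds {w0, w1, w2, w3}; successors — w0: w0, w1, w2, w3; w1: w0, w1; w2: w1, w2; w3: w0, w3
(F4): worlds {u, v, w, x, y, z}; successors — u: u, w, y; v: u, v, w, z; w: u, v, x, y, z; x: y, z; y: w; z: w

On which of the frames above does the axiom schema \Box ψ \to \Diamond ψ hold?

(F1), (F3), (F4)

The schema corresponds to seriality: \forall x \exists y Rxy.
(F1): condition met.
(F2): fails — world c has no successor.
(F3): condition met.
(F4): condition met.
Valid on: (F1), (F3), (F4).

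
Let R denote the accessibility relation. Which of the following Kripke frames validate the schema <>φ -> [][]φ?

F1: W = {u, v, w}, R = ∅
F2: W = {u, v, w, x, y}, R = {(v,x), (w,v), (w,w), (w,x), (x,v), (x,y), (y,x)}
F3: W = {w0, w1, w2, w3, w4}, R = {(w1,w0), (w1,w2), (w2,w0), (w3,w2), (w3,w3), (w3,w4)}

F1

Frame correspondent (Sahlqvist): forall x forall y forall z ((xRy & x R^2 z) -> exists w (y = w & z = w)) — i.e. a generalized confluence (Geach) condition.
F1: holds.
F2: fails — vRx, vR²v but x ≠ v.
F3: fails — w1Rw2, w1R²w0 but w2 ≠ w0.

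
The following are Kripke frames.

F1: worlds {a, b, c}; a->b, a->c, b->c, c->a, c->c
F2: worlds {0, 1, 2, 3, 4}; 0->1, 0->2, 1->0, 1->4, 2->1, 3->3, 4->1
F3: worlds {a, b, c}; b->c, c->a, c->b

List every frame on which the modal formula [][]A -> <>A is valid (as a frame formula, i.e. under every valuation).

The schema corresponds to a generalized confluence (Geach) condition: forall x exists w (x R^2 w & xRw).
F1: holds.
F2: fails — at 1 but no w with 1R²w and 1Rw.
F3: fails — at a but no w with aR²w and aRw.
Valid on: F1.

F1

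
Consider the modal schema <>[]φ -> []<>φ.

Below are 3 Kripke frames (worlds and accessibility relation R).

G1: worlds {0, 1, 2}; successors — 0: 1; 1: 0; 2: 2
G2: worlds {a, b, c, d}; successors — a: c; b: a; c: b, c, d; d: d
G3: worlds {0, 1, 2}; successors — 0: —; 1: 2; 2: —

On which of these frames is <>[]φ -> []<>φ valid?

G1

The schema corresponds to convergence: forall x forall y forall z (Rxy & Rxz -> exists w (Ryw & Rzw)).
G1: holds.
G2: fails — Rcc and Rcb but c and b have no common successor.
G3: fails — R12 and R12 but 2 and 2 have no common successor.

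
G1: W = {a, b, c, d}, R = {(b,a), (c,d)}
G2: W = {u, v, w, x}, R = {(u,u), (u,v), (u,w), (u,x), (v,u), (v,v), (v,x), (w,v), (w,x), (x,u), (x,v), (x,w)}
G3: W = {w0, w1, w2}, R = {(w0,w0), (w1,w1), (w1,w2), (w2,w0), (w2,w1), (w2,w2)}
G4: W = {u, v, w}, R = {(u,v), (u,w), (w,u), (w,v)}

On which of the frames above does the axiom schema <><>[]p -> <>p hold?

G1, G2

The schema corresponds to a generalized confluence (Geach) condition: forall x forall y (x R^2 y -> exists w (yRw & xRw)).
G1: ✓.
G2: ✓.
G3: fails — w1R²w0 but no w with w0Rw and w1Rw.
G4: fails — uR²v but no t with vRt and uRt.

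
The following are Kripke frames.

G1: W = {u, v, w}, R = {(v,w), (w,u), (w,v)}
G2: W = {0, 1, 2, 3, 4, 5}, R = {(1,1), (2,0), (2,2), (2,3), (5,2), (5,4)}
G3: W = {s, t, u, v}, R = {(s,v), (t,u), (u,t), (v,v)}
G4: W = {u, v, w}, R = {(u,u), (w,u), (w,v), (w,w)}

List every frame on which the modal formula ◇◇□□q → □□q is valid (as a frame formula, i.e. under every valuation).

Frame correspondent (Sahlqvist): ∀x ∀y ∀z ((xR²y ∧ xR²z) → ∃w (yR²w ∧ z = w)) — i.e. a generalized confluence (Geach) condition.
G1: fails — vR²u, vR²u but no t with uR²t and u=t.
G2: fails — 2R²0, 2R²0 but no w with 0R²w and 0=w.
G3: holds.
G4: fails — wR²u, wR²v but no t with uR²t and v=t.

G3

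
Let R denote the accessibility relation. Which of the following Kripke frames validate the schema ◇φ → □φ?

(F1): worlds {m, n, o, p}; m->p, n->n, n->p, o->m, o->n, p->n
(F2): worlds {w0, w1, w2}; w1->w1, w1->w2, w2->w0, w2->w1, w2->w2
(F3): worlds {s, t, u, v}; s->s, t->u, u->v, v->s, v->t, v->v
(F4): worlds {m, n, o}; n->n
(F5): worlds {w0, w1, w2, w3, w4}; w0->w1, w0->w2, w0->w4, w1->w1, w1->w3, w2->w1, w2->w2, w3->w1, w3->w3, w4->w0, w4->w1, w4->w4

The schema corresponds to partial functionality: ∀x ∀y ∀z (Rxy ∧ Rxz → y = z).
(F1): fails — n sees both n and p.
(F2): fails — w1 sees both w1 and w2.
(F3): fails — v sees both s and t.
(F4): holds.
(F5): fails — w0 sees both w1 and w2.
Valid on: (F4).

(F4)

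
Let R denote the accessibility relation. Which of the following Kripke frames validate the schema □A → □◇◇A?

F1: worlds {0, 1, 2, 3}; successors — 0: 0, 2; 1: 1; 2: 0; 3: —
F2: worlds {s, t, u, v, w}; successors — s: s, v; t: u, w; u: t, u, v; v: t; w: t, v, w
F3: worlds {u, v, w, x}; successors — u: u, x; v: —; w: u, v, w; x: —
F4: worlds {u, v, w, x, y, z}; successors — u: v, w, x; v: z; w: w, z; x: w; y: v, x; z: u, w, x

The schema corresponds to a generalized confluence (Geach) condition: ∀x ∀z (xRz → ∃w (xRw ∧ zR²w)).
F1: condition met.
F2: fails — sRv but no w* with sRw* and vR²w*.
F3: fails — uRx but no t with uRt and xR²t.
F4: fails — yRx but no t with yRt and xR²t.

F1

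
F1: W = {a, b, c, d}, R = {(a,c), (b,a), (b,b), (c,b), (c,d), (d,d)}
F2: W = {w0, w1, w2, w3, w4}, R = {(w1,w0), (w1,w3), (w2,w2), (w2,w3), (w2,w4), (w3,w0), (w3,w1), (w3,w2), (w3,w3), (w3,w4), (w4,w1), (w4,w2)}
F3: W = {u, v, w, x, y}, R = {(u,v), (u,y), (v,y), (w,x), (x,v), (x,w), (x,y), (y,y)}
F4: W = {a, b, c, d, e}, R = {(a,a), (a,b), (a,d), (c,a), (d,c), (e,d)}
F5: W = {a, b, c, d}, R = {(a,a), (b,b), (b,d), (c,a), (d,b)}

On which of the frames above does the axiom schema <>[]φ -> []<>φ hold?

This is the axiom for convergence; its first-order frame correspondent is forall x forall y forall z (Rxy & Rxz -> exists w (Ryw & Rzw)).
F1: fails — Rbb and Rba but b and a have no common successor.
F2: fails — Rw1w0 and Rw1w0 but w0 and w0 have no common successor.
F3: fails — Rxw and Rxy but w and y have no common successor.
F4: fails — Rab and Rab but b and b have no common successor.
F5: holds.
Valid on: F5.

F5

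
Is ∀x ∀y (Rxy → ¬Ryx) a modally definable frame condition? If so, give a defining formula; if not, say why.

If a class were modally definable it would be closed under surjective bounded morphisms (Goldblatt–Thomason).
The 3-cycle (worlds a,b,c with a→b→c→a) is asymmetric. Mapping every world to a single reflexive point • is a surjective bounded morphism, and the reflexive point is not asymmetric (R•• but asymmetry requires ¬R••).
So no modal formula (or set of formulas) defines exactly the asymmetric frames.

No — not modally definable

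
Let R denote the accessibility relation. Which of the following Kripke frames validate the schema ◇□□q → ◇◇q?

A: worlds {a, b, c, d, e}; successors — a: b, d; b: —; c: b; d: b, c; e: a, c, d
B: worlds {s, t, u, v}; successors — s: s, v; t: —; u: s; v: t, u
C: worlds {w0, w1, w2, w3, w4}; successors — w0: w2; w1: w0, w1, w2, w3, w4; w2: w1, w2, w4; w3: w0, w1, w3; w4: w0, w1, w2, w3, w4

The schema corresponds to a generalized confluence (Geach) condition: ∀x ∀y (xRy → ∃w (yR²w ∧ xR²w)).
A: fails — aRb but no w with bR²w and aR²w.
B: fails — vRt but no w with tR²w and vR²w.
C: condition met.
Valid on: C.

C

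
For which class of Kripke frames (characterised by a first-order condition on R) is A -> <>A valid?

Replacing A by ¬A and contraposing gives the equivalent schema □A → A.
Suppose □A→A is valid. At any x set V(A)={w : Rxw}. Then □A holds at x, so A holds at x, i.e. Rxx.

reflexivity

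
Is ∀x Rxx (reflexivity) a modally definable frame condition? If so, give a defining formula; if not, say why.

Definable; □q → q defines it

Yes: it is reflexivity, defined by the T schema □q → q.
Suppose □q→q is valid. At any x set V(q)={w : Rxw}. Then □q holds at x, so q holds at x, i.e. Rxx.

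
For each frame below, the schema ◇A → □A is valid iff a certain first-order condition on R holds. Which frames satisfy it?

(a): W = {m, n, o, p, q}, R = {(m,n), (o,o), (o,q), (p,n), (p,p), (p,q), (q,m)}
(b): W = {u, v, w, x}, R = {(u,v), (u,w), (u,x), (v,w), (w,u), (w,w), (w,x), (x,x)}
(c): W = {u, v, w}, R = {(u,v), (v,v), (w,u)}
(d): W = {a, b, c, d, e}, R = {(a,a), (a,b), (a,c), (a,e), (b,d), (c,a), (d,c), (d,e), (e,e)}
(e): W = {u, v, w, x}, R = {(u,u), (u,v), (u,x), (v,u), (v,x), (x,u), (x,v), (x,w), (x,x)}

(c)

This is the axiom for partial functionality; its first-order frame correspondent is ∀x ∀y ∀z (Rxy ∧ Rxz → y = z).
(a): fails — o sees both o and q.
(b): fails — u sees both v and w.
(c): ✓.
(d): fails — a sees both a and b.
(e): fails — u sees both u and v.
Valid on: (c).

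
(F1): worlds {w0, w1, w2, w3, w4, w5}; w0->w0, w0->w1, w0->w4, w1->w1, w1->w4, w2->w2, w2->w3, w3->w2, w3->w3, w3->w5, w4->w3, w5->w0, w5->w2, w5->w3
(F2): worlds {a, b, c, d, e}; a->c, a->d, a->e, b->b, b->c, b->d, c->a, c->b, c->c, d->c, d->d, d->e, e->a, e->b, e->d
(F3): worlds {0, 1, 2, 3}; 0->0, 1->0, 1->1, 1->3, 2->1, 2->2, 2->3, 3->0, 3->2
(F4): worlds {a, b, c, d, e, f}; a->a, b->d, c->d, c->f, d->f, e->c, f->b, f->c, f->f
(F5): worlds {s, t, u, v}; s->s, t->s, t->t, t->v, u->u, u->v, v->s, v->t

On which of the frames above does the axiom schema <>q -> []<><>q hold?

This is the axiom for a generalized confluence (Geach) condition; its first-order frame correspondent is forall x forall y forall z ((xRy & xRz) -> exists w (y = w & z R^2 w)).
(F1): fails — w0Rw0, w0Rw1 but no w with w0=w and w1R²w.
(F2): holds.
(F3): fails — 1R1, 1R0 but no w with 1=w and 0R²w.
(F4): fails — bRd, bRd but no w with d=w and dR²w.
(F5): fails — tRt, tRs but no w with t=w and sR²w.

(F2)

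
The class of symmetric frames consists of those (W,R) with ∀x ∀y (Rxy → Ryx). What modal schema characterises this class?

r → □◇r

A defining formula is r → □◇r (the B axiom).
Suppose r→□◇r is valid. Take Rxy and set V(r)={x}. Then r at x, so □◇r at x, so ◇r at y, so some z with Ryz has r; z=x, i.e. Ryx.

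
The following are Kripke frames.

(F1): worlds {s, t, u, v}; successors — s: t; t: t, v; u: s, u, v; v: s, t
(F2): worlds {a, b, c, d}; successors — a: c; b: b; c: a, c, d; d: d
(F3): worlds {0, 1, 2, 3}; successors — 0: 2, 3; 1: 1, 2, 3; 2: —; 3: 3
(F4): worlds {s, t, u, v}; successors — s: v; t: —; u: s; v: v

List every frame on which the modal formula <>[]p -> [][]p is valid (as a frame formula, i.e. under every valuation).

(F4)

This is the axiom for a generalized confluence (Geach) condition; its first-order frame correspondent is forall x forall y forall z ((xRy & x R^2 z) -> exists w (yRw & z = w)).
(F1): fails — tRt, tR²s but no w with tRw and s=w.
(F2): fails — cRa, cR²a but no w with aRw and a=w.
(F3): fails — 0R2, 0R²3 but no w with 2Rw and 3=w.
(F4): condition met.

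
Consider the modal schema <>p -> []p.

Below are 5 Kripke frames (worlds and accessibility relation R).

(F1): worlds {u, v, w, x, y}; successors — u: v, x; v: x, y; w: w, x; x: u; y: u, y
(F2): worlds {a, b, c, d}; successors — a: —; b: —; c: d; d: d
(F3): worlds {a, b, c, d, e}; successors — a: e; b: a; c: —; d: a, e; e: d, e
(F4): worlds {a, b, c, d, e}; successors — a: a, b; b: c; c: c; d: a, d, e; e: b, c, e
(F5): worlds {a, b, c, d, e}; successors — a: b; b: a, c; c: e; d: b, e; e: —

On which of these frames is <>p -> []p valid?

This is the axiom for partial functionality; its first-order frame correspondent is forall x forall y forall z (Rxy & Rxz -> y = z).
(F1): fails — u sees both v and x.
(F2): ✓.
(F3): fails — d sees both a and e.
(F4): fails — a sees both a and b.
(F5): fails — b sees both a and c.
Valid on: (F2).

(F2)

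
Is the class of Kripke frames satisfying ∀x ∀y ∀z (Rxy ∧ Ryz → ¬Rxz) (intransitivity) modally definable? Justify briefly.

If a class were modally definable it would be closed under surjective bounded morphisms (Goldblatt–Thomason).
The 5-cycle (worlds s,t,u,v,w with s→t→u→v→w→s) is intransitive. Mapping every world to a single reflexive point • is a surjective bounded morphism; the reflexive point is not intransitive (R••∧R•• but R••).
So the class is not modally definable.

No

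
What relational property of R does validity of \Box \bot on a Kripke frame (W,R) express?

□⊥ is valid iff no world has any successor (otherwise □⊥ fails at any world with one).
Conversely, any frame satisfying \forall x \forall y \neg Rxy validates the schema.
So the correspondent is emptiness of R.

Emptiness of R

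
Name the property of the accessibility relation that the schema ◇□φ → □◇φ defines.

convergence: ∀x ∀y ∀z (Rxy ∧ Rxz → ∃w (Ryw ∧ Rzw))

This schema is the .2 axiom.
It corresponds to convergence: ∀x ∀y ∀z (Rxy ∧ Rxz → ∃w (Ryw ∧ Rzw)).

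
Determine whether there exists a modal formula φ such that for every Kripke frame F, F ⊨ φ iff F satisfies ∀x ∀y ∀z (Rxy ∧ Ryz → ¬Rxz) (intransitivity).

No — not modally definable

Modal frame validity is preserved under surjective bounded morphisms.
The 3-cycle (worlds 0,1,2 with 0→1→2→0) is intransitive. Mapping every world to a single reflexive point • is a surjective bounded morphism; the reflexive point is not intransitive (R••∧R•• but R••).
So the class is not modally definable.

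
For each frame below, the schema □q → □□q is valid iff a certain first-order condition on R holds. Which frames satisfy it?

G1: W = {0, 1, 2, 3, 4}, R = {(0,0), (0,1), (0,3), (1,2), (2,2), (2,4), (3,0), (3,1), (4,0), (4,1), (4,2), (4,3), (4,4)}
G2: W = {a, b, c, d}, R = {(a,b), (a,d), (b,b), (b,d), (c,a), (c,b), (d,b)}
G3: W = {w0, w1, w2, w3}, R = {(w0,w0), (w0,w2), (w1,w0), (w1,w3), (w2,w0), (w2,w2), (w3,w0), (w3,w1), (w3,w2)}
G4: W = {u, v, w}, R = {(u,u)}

G4

This is the axiom for transitivity; its first-order frame correspondent is ∀x ∀y ∀z (Rxy ∧ Ryz → Rxz).
G1: fails — R31 and R12 but not R32.
G2: fails — Rcb and Rbd but not Rcd.
G3: fails — Rw1w0 and Rw0w2 but not Rw1w2.
G4: holds.
Valid on: G4.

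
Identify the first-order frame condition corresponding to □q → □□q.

Transitivity

Suppose □q→□□q is valid. Take Rxy, Ryz and set V(q)={w : Rxw}. Then □q at x, so □□q at x, so □q at y, so q at z, i.e. Rxz.
Conversely, any frame satisfying ∀x ∀y ∀z (Rxy ∧ Ryz → Rxz) validates the schema.
So the correspondent is transitivity.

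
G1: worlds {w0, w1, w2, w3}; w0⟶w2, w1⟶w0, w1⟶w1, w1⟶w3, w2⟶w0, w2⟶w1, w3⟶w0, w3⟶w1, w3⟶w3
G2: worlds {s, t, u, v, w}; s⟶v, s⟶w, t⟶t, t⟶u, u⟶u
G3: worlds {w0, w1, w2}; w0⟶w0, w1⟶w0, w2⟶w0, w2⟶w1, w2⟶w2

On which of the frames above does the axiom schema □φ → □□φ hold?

This is the axiom for transitivity; its first-order frame correspondent is ∀x ∀y ∀z (Rxy ∧ Ryz → Rxz).
G1: fails — Rw1w0 and Rw0w2 but not Rw1w2.
G2: condition met.
G3: condition met.

G2, G3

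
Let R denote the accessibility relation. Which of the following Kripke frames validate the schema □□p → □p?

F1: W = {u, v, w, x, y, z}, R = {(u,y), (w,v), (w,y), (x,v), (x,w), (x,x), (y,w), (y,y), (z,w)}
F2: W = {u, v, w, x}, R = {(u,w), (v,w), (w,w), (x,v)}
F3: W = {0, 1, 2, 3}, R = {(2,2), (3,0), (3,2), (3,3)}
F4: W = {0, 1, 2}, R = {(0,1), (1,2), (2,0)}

F3

The schema corresponds to density: ∀x ∀y (Rxy → ∃z (Rxz ∧ Rzy)).
F1: fails — Rwv but no t with Rwt and Rtv.
F2: fails — Rxv but no z with Rxz and Rzv.
F3: ✓.
F4: fails — R12 but no z with R1z and Rz2.
Valid on: F3.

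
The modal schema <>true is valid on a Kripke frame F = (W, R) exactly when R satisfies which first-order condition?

◇⊤ holds at w iff w has a successor, so frame-validity of ◇⊤ is exactly seriality. Equivalently via □ψ → ◇ψ:
Suppose □ψ→◇ψ is valid. At any x set V(ψ)=W. Then □ψ at x, so ◇ψ at x, so x has a successor.
Conversely, on a frame with seriality the schema holds at every world under every valuation.
Frame condition: forall x exists y Rxy.

seriality: forall x exists y Rxy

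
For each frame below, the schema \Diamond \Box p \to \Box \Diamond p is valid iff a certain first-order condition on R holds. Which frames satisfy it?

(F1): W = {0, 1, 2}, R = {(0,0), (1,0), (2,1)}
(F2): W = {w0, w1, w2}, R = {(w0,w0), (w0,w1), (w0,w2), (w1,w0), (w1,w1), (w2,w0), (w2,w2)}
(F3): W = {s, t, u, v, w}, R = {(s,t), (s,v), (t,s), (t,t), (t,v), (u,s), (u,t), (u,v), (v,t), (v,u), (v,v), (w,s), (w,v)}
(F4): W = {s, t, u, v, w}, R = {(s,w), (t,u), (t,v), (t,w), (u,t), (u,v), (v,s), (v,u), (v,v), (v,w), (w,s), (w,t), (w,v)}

This is the axiom for convergence; its first-order frame correspondent is \forall x \forall y \forall z (Rxy \wedge Rxz \to \exists w (Ryw \wedge Rzw)).
(F1): ✓.
(F2): ✓.
(F3): ✓.
(F4): fails — Rvw and Rvs but w and s have no common successor.

(F1), (F2), (F3)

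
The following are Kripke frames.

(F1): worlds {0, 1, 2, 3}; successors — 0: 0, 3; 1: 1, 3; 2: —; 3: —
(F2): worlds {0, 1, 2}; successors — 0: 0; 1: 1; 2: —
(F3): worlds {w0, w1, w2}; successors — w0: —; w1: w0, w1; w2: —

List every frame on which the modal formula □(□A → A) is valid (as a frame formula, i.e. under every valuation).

The schema corresponds to shift-reflexivity: ∀x ∀y (Rxy → Ryy).
(F1): fails — R03 but not R33.
(F2): ✓.
(F3): fails — Rw1w0 but not Rw0w0.
Valid on: (F2).

(F2)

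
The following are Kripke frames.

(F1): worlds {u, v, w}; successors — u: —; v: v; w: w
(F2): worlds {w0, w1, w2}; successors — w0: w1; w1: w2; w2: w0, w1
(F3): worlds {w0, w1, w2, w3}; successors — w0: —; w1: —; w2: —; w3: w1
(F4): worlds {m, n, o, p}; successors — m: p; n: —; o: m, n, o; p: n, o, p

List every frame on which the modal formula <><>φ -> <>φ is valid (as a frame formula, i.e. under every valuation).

(F1), (F3)

This is the axiom for transitivity; its first-order frame correspondent is forall x forall y forall z (Rxy & Ryz -> Rxz).
(F1): holds.
(F2): fails — Rw1w2 and Rw2w0 but not Rw1w0.
(F3): holds.
(F4): fails — Rom and Rmp but not Rop.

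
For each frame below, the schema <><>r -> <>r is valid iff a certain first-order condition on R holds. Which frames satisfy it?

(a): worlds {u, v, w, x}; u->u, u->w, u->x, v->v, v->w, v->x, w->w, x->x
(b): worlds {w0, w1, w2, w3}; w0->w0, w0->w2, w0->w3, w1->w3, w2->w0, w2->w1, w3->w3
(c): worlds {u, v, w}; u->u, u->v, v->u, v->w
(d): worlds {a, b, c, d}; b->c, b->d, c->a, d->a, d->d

This is the axiom for transitivity; its first-order frame correspondent is forall x forall y forall z (Rxy & Ryz -> Rxz).
(a): holds.
(b): fails — Rw0w2 and Rw2w1 but not Rw0w1.
(c): fails — Ruv and Rvw but not Ruw.
(d): fails — Rbc and Rca but not Rba.
Valid on: (a).

(a)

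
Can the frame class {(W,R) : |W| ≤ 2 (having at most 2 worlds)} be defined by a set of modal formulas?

Not definable by any modal formula

If a class were modally definable it would be closed under disjoint unions (Goldblatt–Thomason).
Any modal formula valid on each of 3 disjoint one-world frames is valid on their disjoint union (validity is preserved under disjoint unions). Each one-world frame has |W|=1≤2, but the union has |W|=3.
So the class is not modally definable.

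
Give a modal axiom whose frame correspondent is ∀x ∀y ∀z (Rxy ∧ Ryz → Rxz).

□q → □□q

The condition is transitivity. The 4 schema □q → □□q defines it.
Suppose □q→□□q is valid. Take Rxy, Ryz and set V(q)={w : Rxw}. Then □q at x, so □□q at x, so □q at y, so q at z, i.e. Rxz.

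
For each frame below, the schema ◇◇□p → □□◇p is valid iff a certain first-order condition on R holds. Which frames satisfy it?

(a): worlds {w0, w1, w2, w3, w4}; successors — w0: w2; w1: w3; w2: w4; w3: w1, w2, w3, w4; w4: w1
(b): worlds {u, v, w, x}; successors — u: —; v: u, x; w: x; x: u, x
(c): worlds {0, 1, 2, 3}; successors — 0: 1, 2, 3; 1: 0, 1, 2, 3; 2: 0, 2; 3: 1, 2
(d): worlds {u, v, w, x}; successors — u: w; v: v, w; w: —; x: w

(c)

Frame correspondent (Sahlqvist): ∀x ∀y ∀z ((xR²y ∧ xR²z) → ∃w (yRw ∧ zRw)) — i.e. a generalized confluence (Geach) condition.
(a): fails — w1R²w1, w1R²w2 but no w with w1Rw and w2Rw.
(b): fails — vR²u, vR²u but no t with uRt and uRt.
(c): condition met.
(d): fails — vR²v, vR²w but no t with vRt and wRt.
Valid on: (c).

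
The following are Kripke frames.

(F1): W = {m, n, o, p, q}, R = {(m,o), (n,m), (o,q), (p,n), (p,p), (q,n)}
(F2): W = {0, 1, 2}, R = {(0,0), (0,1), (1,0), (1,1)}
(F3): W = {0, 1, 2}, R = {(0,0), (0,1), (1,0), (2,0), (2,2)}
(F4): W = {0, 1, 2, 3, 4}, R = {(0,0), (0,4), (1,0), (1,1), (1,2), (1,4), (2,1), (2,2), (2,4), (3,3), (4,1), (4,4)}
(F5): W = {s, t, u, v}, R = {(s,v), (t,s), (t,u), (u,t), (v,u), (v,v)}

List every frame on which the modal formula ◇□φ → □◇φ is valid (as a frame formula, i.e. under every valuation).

(F2), (F3), (F4)

Frame correspondent (Sahlqvist): ∀x ∀y ∀z (Rxy ∧ Rxz → ∃w (Ryw ∧ Rzw)) — i.e. convergence.
(F1): fails — Rpn and Rpp but n and p have no common successor.
(F2): ✓.
(F3): ✓.
(F4): ✓.
(F5): fails — Rts and Rtu but s and u have no common successor.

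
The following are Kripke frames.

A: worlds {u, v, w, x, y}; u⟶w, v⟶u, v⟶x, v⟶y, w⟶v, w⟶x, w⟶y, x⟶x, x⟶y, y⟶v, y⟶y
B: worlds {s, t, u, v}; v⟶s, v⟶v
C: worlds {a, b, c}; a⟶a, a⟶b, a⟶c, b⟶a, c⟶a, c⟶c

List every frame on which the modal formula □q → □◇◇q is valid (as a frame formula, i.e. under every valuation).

This is the axiom for a generalized confluence (Geach) condition; its first-order frame correspondent is ∀x ∀z (xRz → ∃w (xRw ∧ zR²w)).
A: fails — uRw but no t with uRt and wR²t.
B: fails — vRs but no w with vRw and sR²w.
C: holds.
Valid on: C.

C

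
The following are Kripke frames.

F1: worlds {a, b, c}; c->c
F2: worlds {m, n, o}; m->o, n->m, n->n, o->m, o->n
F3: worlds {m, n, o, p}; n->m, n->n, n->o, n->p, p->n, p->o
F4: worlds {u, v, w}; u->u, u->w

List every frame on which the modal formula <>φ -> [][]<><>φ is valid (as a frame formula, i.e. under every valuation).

This is the axiom for a generalized confluence (Geach) condition; its first-order frame correspondent is forall x forall y forall z ((xRy & x R^2 z) -> exists w (y = w & z R^2 w)).
F1: condition met.
F2: fails — mRo, mR²m but no w with o=w and mR²w.
F3: fails — nRm, nR²m but no w with m=w and mR²w.
F4: fails — uRu, uR²w but no t with u=t and wR²t.

F1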